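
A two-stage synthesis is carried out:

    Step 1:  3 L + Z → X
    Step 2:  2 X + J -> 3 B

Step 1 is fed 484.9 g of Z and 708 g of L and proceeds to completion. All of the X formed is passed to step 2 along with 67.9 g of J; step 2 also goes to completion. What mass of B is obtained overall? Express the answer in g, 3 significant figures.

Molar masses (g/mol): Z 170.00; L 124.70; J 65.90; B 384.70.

Step 1:
n(Z) = 484.9 / 170.00 = 2.852 mol
n(L) = 708.0 / 124.70 = 5.678 mol
n/ν → Z: 2.852, L: 1.893; L is limiting.
n(X) produced = (1/3) × 5.678 = 1.893 mol
Step 2:
n(X) available = 1.893 mol
n(J) = 67.90 / 65.90 = 1.030 mol
n/ν → X: 0.9465, J: 1.030; X is limiting.
n(B) = (3/2) × 1.893 = 2.840 mol
mass = 2.840 × 384.70 = 1093 g

1090 g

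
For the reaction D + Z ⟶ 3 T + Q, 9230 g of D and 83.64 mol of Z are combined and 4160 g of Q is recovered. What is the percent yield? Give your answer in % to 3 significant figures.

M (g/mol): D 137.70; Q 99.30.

62.5 %

n(D) = 9230 / 137.70 = 67.03 mol
n(Z) = 83.64 mol
n/ν for D = 67.03/1 = 67.03
n/ν for Z = 83.64/1 = 83.64
Smallest n/ν is D → limiting reagent.
theoretical n(Q) = (1/1) × 67.03 = 67.03 mol → 6656 g
% yield = 4160 / 6656 × 100 = 62.50 %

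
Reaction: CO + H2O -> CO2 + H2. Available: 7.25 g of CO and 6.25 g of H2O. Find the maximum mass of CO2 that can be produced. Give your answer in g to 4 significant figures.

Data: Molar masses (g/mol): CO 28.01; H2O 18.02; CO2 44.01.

n(CO) = 7.250 / 28.01 = 0.2588 mol
n(H2O) = 6.250 / 18.02 = 0.3468 mol
n/ν for CO = 0.2588/1 = 0.2588
n/ν for H2O = 0.3468/1 = 0.3468
Smallest n/ν is CO → limiting reagent.
n(CO2) = (1/1) × 0.2588 = 0.2588 mol
mass = 0.2588 × 44.01 = 11.39 g

11.39 g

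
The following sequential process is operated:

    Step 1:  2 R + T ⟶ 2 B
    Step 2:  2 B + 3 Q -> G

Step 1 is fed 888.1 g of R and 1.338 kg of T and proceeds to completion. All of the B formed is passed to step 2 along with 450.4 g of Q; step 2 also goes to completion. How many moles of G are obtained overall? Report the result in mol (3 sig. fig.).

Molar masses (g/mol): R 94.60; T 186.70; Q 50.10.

3.00 mol

Step 1:
n(R) = 888.1 / 94.60 = 9.388 mol
n(T) = 1.338×1000 / 186.70 = 7.167 mol
n/ν for R = 9.388/2 = 4.694
n/ν for T = 7.167/1 = 7.167
Smallest n/ν is R → limiting reagent.
n(B) produced = (2/2) × 9.388 = 9.388 mol
Step 2:
n(B) available = 9.388 mol
n(Q) = 450.4 / 50.10 = 8.990 mol
n/ν for B = 9.388/2 = 4.694
n/ν for Q = 8.990/3 = 2.997
Smallest n/ν is Q → limiting reagent.
n(G) = (1/3) × 8.990 = 2.997 mol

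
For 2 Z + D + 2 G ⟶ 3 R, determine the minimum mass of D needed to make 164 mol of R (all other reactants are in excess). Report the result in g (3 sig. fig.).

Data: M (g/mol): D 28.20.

n(R) = 164.0 mol
n(D) = (1/3) × 164.0 = 54.67 mol
mass = 54.67 × 28.20 = 1542 g

1540 g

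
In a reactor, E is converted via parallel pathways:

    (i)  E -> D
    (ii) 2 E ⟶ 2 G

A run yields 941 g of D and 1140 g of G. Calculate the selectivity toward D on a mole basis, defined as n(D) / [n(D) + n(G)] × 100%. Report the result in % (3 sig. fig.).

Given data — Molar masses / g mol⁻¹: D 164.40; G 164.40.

45.2 %

n(D) = 941 / 164.40 = 5.724 mol
n(G) = 1140 / 164.40 = 6.934 mol
selectivity = 5.724/(5.724+6.934) × 100 = 45.22 %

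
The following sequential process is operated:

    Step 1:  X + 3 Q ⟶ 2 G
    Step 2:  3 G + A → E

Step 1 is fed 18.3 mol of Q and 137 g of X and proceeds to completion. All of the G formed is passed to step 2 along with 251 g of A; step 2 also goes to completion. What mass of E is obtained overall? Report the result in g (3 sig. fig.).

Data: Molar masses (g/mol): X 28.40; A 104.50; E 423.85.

1020 g

Step 1:
n(Q) = 18.30 mol
n(X) = 137.0 / 28.40 = 4.824 mol
n/ν for Q = 18.30/3 = 6.100
n/ν for X = 4.824/1 = 4.824
Smallest n/ν is X → limiting reagent.
n(G) produced = (2/1) × 4.824 = 9.648 mol
Step 2:
n(G) available = 9.648 mol
n(A) = 251.0 / 104.50 = 2.402 mol
n/ν for G = 9.648/3 = 3.216
n/ν for A = 2.402/1 = 2.402
Smallest n/ν is A → limiting reagent.
n(E) = (1/1) × 2.402 = 2.402 mol
mass = 2.402 × 423.85 = 1018 g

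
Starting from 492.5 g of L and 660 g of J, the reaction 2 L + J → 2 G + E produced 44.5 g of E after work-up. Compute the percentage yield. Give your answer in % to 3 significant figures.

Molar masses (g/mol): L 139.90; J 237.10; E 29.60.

n(L) = 492.5 / 139.90 = 3.520 mol
n(J) = 660.0 / 237.10 = 2.784 mol
n/ν for L = 3.520/2 = 1.760
n/ν for J = 2.784/1 = 2.784
Smallest n/ν is L → limiting reagent.
theoretical n(E) = (1/2) × 3.520 = 1.760 mol → 52.10 g
% yield = 44.5 / 52.10 × 100 = 85.41 %

85.4 %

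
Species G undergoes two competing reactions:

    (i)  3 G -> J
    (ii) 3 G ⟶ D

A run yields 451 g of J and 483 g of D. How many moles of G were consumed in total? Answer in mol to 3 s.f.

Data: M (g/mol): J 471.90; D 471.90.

n(J) = 451 / 471.90 = 0.9557 mol
n(D) = 483 / 471.90 = 1.024 mol
n(G) via (i) = (3/1)×0.9557 = 2.867 mol
n(G) via (ii) = (3/1)×1.024 = 3.072 mol
total n(G) = 2.867 + 3.072 = 5.939 mol

5.94 mol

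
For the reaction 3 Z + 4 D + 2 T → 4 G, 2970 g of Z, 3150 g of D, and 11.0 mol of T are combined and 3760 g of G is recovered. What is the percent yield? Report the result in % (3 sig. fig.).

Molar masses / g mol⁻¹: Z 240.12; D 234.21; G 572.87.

n(Z) = 2970 / 240.12 = 12.37 mol
n(D) = 3150 / 234.21 = 13.45 mol
n(T) = 11.00 mol
n/ν for Z = 12.37/3 = 4.123
n/ν for D = 13.45/4 = 3.363
n/ν for T = 11.00/2 = 5.500
Smallest n/ν is D → limiting reagent.
theoretical n(G) = (4/4) × 13.45 = 13.45 mol → 7705 g
% yield = 3760 / 7705 × 100 = 48.80 %

48.8 %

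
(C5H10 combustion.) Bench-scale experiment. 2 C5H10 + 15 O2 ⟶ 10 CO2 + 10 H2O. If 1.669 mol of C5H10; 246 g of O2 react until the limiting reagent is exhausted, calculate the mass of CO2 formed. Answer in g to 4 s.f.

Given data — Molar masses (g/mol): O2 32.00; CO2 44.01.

n(C5H10) = 1.669 mol
n(O2) = 246.0 / 32.00 = 7.688 mol
n/ν for C5H10 = 1.669/2 = 0.8345
n/ν for O2 = 7.688/15 = 0.5125
Smallest n/ν is O2 → limiting reagent.
n(CO2) = (10/15) × 7.688 = 5.125 mol
mass = 5.125 × 44.01 = 225.6 g

225.6 g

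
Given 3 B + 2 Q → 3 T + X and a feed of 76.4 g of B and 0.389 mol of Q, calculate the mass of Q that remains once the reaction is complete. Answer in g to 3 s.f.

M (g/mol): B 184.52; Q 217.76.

n(B) = 76.40 / 184.52 = 0.4140 mol
n(Q) = 0.3890 mol
n/ν for B = 0.4140/3 = 0.1380
n/ν for Q = 0.3890/2 = 0.1945
Smallest n/ν is B → limiting reagent.
Q consumed = (2/3) × 0.4140 = 0.2760 mol
Q remaining = 0.3890 − 0.2760 = 0.1130 mol
mass = 0.1130 × 217.76 = 24.61 g

24.6 g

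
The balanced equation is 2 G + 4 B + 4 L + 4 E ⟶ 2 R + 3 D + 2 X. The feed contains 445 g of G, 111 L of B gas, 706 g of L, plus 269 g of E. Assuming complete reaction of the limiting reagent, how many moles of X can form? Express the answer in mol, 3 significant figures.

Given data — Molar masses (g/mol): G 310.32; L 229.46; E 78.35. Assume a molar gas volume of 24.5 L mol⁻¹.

n(G) = 445.0 / 310.32 = 1.434 mol
n(B) = 111.0 / 24.5 = 4.531 mol
n(L) = 706.0 / 229.46 = 3.077 mol
n(E) = 269.0 / 78.35 = 3.433 mol
n/ν for G = 1.434/2 = 0.7170
n/ν for B = 4.531/4 = 1.133
n/ν for L = 3.077/4 = 0.7693
n/ν for E = 3.433/4 = 0.8583
Smallest n/ν is G → limiting reagent.
n(X) = (2/2) × 1.434 = 1.434 mol

1.43 mol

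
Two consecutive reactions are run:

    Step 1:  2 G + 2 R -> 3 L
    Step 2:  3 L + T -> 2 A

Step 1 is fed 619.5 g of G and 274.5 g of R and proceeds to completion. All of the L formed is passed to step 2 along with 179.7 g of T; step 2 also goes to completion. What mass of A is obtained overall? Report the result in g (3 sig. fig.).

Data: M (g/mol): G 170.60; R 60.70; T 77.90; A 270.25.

Step 1:
n(G) = 619.5 / 170.60 = 3.631 mol
n(R) = 274.5 / 60.70 = 4.522 mol
n/ν → G: 1.816, R: 2.261; G is limiting.
n(L) produced = (3/2) × 3.631 = 5.447 mol
Step 2:
n(L) available = 5.447 mol
n(T) = 179.7 / 77.90 = 2.307 mol
n/ν → L: 1.816, T: 2.307; L is limiting.
n(A) = (2/3) × 5.447 = 3.631 mol
mass = 3.631 × 270.25 = 981.3 g

981 g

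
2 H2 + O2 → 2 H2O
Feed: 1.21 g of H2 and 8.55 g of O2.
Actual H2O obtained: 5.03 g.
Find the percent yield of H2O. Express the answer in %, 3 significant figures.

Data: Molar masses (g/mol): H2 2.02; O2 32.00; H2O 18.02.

52.2 %

n(H2) = 1.210 / 2.02 = 0.5990 mol
n(O2) = 8.550 / 32.00 = 0.2672 mol
n/ν for H2 = 0.5990/2 = 0.2995
n/ν for O2 = 0.2672/1 = 0.2672
Smallest n/ν is O2 → limiting reagent.
theoretical n(H2O) = (2/1) × 0.2672 = 0.5344 mol → 9.630 g
% yield = 5.03 / 9.630 × 100 = 52.23 %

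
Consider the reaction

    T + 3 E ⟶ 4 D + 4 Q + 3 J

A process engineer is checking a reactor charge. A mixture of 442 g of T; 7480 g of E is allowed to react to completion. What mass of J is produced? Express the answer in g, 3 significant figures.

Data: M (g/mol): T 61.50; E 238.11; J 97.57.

2100 g

n(T) = 442.0 / 61.50 = 7.187 mol
n(E) = 7480 / 238.11 = 31.41 mol
n/ν → T: 7.187, E: 10.47; T is limiting.
n(J) = (3/1) × 7.187 = 21.56 mol
mass = 21.56 × 97.57 = 2104 g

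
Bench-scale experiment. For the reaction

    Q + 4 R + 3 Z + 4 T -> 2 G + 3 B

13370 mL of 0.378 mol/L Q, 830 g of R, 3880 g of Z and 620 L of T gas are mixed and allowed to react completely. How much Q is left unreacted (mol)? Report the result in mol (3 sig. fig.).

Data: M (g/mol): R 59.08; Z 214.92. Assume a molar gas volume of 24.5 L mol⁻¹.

1.54 mol

n(Q) = 0.378 × 13370/1000 = 5.054 mol
n(R) = 830.0 / 59.08 = 14.05 mol
n(Z) = 3880 / 214.92 = 18.05 mol
n(T) = 620.0 / 24.5 = 25.31 mol
n/ν → Q: 5.054, R: 3.513, Z: 6.017, T: 6.328; R is limiting.
Q consumed = (1/4) × 14.05 = 3.513 mol
Q remaining = 5.054 − 3.513 = 1.541 mol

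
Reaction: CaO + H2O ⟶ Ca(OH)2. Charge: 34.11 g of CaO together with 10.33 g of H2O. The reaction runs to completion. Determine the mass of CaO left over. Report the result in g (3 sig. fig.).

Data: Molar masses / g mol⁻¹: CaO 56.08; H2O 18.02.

n(CaO) = 34.11 / 56.08 = 0.6082 mol
n(H2O) = 10.33 / 18.02 = 0.5733 mol
n/ν for CaO = 0.6082/1 = 0.6082
n/ν for H2O = 0.5733/1 = 0.5733
Smallest n/ν is H2O → limiting reagent.
CaO consumed = (1/1) × 0.5733 = 0.5733 mol
CaO remaining = 0.6082 − 0.5733 = 0.03490 mol
mass = 0.03490 × 56.08 = 1.957 g

1.96 g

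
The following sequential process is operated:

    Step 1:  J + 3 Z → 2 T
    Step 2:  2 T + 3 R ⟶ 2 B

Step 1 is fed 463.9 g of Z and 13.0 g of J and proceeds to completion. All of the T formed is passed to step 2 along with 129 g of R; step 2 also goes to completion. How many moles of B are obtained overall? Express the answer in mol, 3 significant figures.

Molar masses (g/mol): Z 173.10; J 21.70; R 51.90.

Step 1:
n(Z) = 463.9 / 173.10 = 2.680 mol
n(J) = 13.00 / 21.70 = 0.5991 mol
n/ν for Z = 2.680/3 = 0.8933
n/ν for J = 0.5991/1 = 0.5991
Smallest n/ν is J → limiting reagent.
n(T) produced = (2/1) × 0.5991 = 1.198 mol
Step 2:
n(T) available = 1.198 mol
n(R) = 129.0 / 51.90 = 2.486 mol
n/ν for T = 1.198/2 = 0.5990
n/ν for R = 2.486/3 = 0.8287
Smallest n/ν is T → limiting reagent.
n(B) = (2/2) × 1.198 = 1.198 mol

1.20 mol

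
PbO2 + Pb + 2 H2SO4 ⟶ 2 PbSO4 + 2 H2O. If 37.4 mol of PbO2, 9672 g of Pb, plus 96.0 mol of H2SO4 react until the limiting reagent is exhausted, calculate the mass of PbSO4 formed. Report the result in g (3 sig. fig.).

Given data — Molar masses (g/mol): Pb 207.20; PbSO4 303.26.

22700 g

n(PbO2) = 37.40 mol
n(Pb) = 9672 / 207.20 = 46.68 mol
n(H2SO4) = 96.00 mol
n/ν for PbO2 = 37.40/1 = 37.40
n/ν for Pb = 46.68/1 = 46.68
n/ν for H2SO4 = 96.00/2 = 48.00
Smallest n/ν is PbO2 → limiting reagent.
n(PbSO4) = (2/1) × 37.40 = 74.80 mol
mass = 74.80 × 303.26 = 22680 g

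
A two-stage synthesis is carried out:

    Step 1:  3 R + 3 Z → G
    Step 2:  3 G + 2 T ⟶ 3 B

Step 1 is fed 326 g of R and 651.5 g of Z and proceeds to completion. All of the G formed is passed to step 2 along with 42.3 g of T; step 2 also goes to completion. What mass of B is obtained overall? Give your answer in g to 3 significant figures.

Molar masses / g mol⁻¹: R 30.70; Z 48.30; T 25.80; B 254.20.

625 g

Step 1:
n(R) = 326.0 / 30.70 = 10.62 mol
n(Z) = 651.5 / 48.30 = 13.49 mol
n/ν for R = 10.62/3 = 3.540
n/ν for Z = 13.49/3 = 4.497
Smallest n/ν is R → limiting reagent.
n(G) produced = (1/3) × 10.62 = 3.540 mol
Step 2:
n(G) available = 3.540 mol
n(T) = 42.30 / 25.80 = 1.640 mol
n/ν for G = 3.540/3 = 1.180
n/ν for T = 1.640/2 = 0.8200
Smallest n/ν is T → limiting reagent.
n(B) = (3/2) × 1.640 = 2.460 mol
mass = 2.460 × 254.20 = 625.3 g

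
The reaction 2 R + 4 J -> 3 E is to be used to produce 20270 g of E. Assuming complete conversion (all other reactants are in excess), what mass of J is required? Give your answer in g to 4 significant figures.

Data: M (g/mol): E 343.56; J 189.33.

n(E) = 20270 / 343.56 = 59.00 mol
n(J) = (4/3) × 59.00 = 78.67 mol
mass = 78.67 × 189.33 = 14890 g

14890 g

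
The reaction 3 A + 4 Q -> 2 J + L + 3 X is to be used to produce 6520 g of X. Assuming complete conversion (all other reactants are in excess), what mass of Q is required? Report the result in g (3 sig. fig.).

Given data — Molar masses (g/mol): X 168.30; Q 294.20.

15200 g

n(X) = 6520 / 168.30 = 38.74 mol
n(Q) = (4/3) × 38.74 = 51.65 mol
mass = 51.65 × 294.20 = 15200 g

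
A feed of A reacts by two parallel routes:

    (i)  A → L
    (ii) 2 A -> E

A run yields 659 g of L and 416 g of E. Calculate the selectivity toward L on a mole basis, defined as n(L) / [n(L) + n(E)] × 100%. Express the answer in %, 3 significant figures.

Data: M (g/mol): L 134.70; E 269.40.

76.0 %

n(L) = 659 / 134.70 = 4.892 mol
n(E) = 416 / 269.40 = 1.544 mol
selectivity = 4.892/(4.892+1.544) × 100 = 76.01 %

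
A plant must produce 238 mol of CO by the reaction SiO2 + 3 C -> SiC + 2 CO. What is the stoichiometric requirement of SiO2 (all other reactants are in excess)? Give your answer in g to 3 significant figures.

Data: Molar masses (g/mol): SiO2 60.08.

7150 g

n(CO) = 238.0 mol
n(SiO2) = (1/2) × 238.0 = 119.0 mol
mass = 119.0 × 60.08 = 7150 g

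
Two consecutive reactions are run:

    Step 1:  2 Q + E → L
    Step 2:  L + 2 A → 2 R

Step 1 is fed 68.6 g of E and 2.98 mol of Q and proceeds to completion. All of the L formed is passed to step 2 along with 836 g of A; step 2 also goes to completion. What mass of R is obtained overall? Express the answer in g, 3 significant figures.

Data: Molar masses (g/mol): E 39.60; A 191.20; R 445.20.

Step 1:
n(E) = 68.60 / 39.60 = 1.732 mol
n(Q) = 2.980 mol
n/ν → E: 1.732, Q: 1.490; Q is limiting.
n(L) produced = (1/2) × 2.980 = 1.490 mol
Step 2:
n(L) available = 1.490 mol
n(A) = 836.0 / 191.20 = 4.372 mol
n/ν → L: 1.490, A: 2.186; L is limiting.
n(R) = (2/1) × 1.490 = 2.980 mol
mass = 2.980 × 445.20 = 1327 g

1330 g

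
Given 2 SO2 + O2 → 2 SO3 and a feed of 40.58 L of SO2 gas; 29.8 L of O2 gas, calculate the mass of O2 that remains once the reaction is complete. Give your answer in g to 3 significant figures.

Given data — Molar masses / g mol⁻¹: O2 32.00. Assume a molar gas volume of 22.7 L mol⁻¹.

n(SO2) = 40.58 / 22.7 = 1.788 mol
n(O2) = 29.80 / 22.7 = 1.313 mol
n/ν for SO2 = 1.788/2 = 0.8940
n/ν for O2 = 1.313/1 = 1.313
Smallest n/ν is SO2 → limiting reagent.
O2 consumed = (1/2) × 1.788 = 0.8940 mol
O2 remaining = 1.313 − 0.8940 = 0.4190 mol
mass = 0.4190 × 32.00 = 13.41 g

13.4 g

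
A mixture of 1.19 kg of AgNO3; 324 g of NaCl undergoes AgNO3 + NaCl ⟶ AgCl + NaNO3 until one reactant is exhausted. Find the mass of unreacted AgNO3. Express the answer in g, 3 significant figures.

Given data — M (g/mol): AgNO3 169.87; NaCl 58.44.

n(AgNO3) = 1.190×1000 / 169.87 = 7.005 mol
n(NaCl) = 324.0 / 58.44 = 5.544 mol
n/ν for AgNO3 = 7.005/1 = 7.005
n/ν for NaCl = 5.544/1 = 5.544
Smallest n/ν is NaCl → limiting reagent.
AgNO3 consumed = (1/1) × 5.544 = 5.544 mol
AgNO3 remaining = 7.005 − 5.544 = 1.461 mol
mass = 1.461 × 169.87 = 248.2 g

248 g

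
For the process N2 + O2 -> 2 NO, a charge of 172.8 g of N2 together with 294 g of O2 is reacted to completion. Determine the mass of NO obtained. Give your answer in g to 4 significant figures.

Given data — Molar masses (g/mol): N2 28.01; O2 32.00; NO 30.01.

n(N2) = 172.8 / 28.01 = 6.169 mol
n(O2) = 294.0 / 32.00 = 9.188 mol
n/ν for N2 = 6.169/1 = 6.169
n/ν for O2 = 9.188/1 = 9.188
Smallest n/ν is N2 → limiting reagent.
n(NO) = (2/1) × 6.169 = 12.34 mol
mass = 12.34 × 30.01 = 370.3 g

370.3 g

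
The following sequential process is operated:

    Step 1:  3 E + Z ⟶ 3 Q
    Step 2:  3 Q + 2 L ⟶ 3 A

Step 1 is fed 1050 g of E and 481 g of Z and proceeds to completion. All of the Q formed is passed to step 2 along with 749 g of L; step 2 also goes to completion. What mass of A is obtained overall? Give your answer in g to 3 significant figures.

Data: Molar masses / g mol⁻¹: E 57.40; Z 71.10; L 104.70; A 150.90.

Step 1:
n(E) = 1050 / 57.40 = 18.29 mol
n(Z) = 481.0 / 71.10 = 6.765 mol
n/ν → E: 6.097, Z: 6.765; E is limiting.
n(Q) produced = (3/3) × 18.29 = 18.29 mol
Step 2:
n(Q) available = 18.29 mol
n(L) = 749.0 / 104.70 = 7.154 mol
n/ν → Q: 6.097, L: 3.577; L is limiting.
n(A) = (3/2) × 7.154 = 10.73 mol
mass = 10.73 × 150.90 = 1619 g

1620 g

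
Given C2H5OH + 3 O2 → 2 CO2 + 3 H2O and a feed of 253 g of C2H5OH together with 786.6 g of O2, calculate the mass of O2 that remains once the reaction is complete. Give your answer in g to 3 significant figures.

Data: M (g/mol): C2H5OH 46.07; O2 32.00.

n(C2H5OH) = 253.0 / 46.07 = 5.492 mol
n(O2) = 786.6 / 32.00 = 24.58 mol
n/ν for C2H5OH = 5.492/1 = 5.492
n/ν for O2 = 24.58/3 = 8.193
Smallest n/ν is C2H5OH → limiting reagent.
O2 consumed = (3/1) × 5.492 = 16.48 mol
O2 remaining = 24.58 − 16.48 = 8.100 mol
mass = 8.100 × 32.00 = 259.2 g

259 g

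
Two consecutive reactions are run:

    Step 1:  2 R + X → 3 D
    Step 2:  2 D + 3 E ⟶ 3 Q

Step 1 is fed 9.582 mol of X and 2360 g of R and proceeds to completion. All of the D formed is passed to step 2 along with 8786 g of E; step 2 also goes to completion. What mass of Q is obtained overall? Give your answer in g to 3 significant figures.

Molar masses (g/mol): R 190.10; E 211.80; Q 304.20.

8500 g

Step 1:
n(X) = 9.582 mol
n(R) = 2360 / 190.10 = 12.41 mol
n/ν for X = 9.582/1 = 9.582
n/ν for R = 12.41/2 = 6.205
Smallest n/ν is R → limiting reagent.
n(D) produced = (3/2) × 12.41 = 18.62 mol
Step 2:
n(D) available = 18.62 mol
n(E) = 8786 / 211.80 = 41.48 mol
n/ν for D = 18.62/2 = 9.310
n/ν for E = 41.48/3 = 13.83
Smallest n/ν is D → limiting reagent.
n(Q) = (3/2) × 18.62 = 27.93 mol
mass = 27.93 × 304.20 = 8496 g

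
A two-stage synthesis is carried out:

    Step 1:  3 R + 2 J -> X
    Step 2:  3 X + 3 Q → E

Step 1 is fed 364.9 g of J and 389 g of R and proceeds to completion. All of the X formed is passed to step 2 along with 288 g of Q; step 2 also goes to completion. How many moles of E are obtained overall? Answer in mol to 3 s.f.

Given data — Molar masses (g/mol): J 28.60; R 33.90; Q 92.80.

Step 1:
n(J) = 364.9 / 28.60 = 12.76 mol
n(R) = 389.0 / 33.90 = 11.47 mol
n/ν → J: 6.380, R: 3.823; R is limiting.
n(X) produced = (1/3) × 11.47 = 3.823 mol
Step 2:
n(X) available = 3.823 mol
n(Q) = 288.0 / 92.80 = 3.103 mol
n/ν → X: 1.274, Q: 1.034; Q is limiting.
n(E) = (1/3) × 3.103 = 1.034 mol

1.03 mol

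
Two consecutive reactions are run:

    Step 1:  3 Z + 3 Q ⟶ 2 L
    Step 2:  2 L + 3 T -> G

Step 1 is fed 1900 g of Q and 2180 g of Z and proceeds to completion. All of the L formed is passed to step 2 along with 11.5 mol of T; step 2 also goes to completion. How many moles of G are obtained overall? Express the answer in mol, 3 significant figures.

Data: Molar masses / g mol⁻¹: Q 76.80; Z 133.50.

3.83 mol

Step 1:
n(Q) = 1900 / 76.80 = 24.74 mol
n(Z) = 2180 / 133.50 = 16.33 mol
n/ν for Q = 24.74/3 = 8.247
n/ν for Z = 16.33/3 = 5.443
Smallest n/ν is Z → limiting reagent.
n(L) produced = (2/3) × 16.33 = 10.89 mol
Step 2:
n(L) available = 10.89 mol
n(T) = 11.50 mol
n/ν for L = 10.89/2 = 5.445
n/ν for T = 11.50/3 = 3.833
Smallest n/ν is T → limiting reagent.
n(G) = (1/3) × 11.50 = 3.833 mol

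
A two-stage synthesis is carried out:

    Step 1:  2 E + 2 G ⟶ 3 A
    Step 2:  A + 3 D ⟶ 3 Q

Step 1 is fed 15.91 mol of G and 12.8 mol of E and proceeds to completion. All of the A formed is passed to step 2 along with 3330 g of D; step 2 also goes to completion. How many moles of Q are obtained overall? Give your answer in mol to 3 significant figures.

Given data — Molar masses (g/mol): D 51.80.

57.6 mol

Step 1:
n(G) = 15.91 mol
n(E) = 12.80 mol
n/ν → G: 7.955, E: 6.400; E is limiting.
n(A) produced = (3/2) × 12.80 = 19.20 mol
Step 2:
n(A) available = 19.20 mol
n(D) = 3330 / 51.80 = 64.29 mol
n/ν → A: 19.20, D: 21.43; A is limiting.
n(Q) = (3/1) × 19.20 = 57.60 mol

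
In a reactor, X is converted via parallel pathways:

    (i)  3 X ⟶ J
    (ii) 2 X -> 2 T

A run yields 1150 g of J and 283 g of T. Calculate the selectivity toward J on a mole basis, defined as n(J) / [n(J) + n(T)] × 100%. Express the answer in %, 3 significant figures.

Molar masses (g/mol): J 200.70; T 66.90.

n(J) = 1150 / 200.70 = 5.730 mol
n(T) = 283 / 66.90 = 4.230 mol
selectivity = 5.730/(5.730+4.230) × 100 = 57.53 %

57.5 %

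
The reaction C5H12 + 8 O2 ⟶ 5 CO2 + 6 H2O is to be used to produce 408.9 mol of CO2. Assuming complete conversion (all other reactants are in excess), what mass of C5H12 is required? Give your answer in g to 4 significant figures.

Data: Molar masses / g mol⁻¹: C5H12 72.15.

5900 g

n(CO2) = 408.9 mol
n(C5H12) = (1/5) × 408.9 = 81.78 mol
mass = 81.78 × 72.15 = 5900 g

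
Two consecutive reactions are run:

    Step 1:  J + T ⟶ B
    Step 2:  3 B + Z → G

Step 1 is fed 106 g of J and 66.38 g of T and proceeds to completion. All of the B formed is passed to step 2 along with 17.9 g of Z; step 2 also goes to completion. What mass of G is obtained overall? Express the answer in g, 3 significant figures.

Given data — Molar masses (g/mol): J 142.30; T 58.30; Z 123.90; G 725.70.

105 g

Step 1:
n(J) = 106.0 / 142.30 = 0.7449 mol
n(T) = 66.38 / 58.30 = 1.139 mol
n/ν → J: 0.7449, T: 1.139; J is limiting.
n(B) produced = (1/1) × 0.7449 = 0.7449 mol
Step 2:
n(B) available = 0.7449 mol
n(Z) = 17.90 / 123.90 = 0.1445 mol
n/ν → B: 0.2483, Z: 0.1445; Z is limiting.
n(G) = (1/1) × 0.1445 = 0.1445 mol
mass = 0.1445 × 725.70 = 104.9 g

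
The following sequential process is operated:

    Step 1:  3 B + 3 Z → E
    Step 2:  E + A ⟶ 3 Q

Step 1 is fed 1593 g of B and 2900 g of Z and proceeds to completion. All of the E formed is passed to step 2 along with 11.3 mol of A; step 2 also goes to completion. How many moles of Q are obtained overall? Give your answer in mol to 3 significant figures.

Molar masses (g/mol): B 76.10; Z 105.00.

Step 1:
n(B) = 1593 / 76.10 = 20.93 mol
n(Z) = 2900 / 105.00 = 27.62 mol
n/ν for B = 20.93/3 = 6.977
n/ν for Z = 27.62/3 = 9.207
Smallest n/ν is B → limiting reagent.
n(E) produced = (1/3) × 20.93 = 6.977 mol
Step 2:
n(E) available = 6.977 mol
n(A) = 11.30 mol
n/ν for E = 6.977/1 = 6.977
n/ν for A = 11.30/1 = 11.30
Smallest n/ν is E → limiting reagent.
n(Q) = (3/1) × 6.977 = 20.93 mol

20.9 mol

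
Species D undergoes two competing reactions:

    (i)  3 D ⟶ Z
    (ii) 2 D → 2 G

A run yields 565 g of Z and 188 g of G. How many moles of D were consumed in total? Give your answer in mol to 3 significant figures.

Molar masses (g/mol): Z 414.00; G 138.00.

5.46 mol

n(Z) = 565 / 414.00 = 1.365 mol
n(G) = 188 / 138.00 = 1.362 mol
n(D) via (i) = (3/1)×1.365 = 4.095 mol
n(D) via (ii) = (2/2)×1.362 = 1.362 mol
total n(D) = 4.095 + 1.362 = 5.457 mol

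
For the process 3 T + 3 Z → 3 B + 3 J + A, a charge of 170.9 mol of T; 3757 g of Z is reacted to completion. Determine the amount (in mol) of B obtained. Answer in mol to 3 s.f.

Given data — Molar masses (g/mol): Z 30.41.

124 mol

n(T) = 170.9 mol
n(Z) = 3757 / 30.41 = 123.5 mol
n/ν → T: 56.97, Z: 41.17; Z is limiting.
n(B) = (3/3) × 123.5 = 123.5 mol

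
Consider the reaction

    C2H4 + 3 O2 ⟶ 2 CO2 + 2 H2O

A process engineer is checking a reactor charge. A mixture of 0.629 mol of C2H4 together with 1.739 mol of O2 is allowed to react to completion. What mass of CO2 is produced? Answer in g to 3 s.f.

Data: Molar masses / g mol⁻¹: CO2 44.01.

n(C2H4) = 0.6290 mol
n(O2) = 1.739 mol
n/ν → C2H4: 0.6290, O2: 0.5797; O2 is limiting.
n(CO2) = (2/3) × 1.739 = 1.159 mol
mass = 1.159 × 44.01 = 51.01 g

51.0 g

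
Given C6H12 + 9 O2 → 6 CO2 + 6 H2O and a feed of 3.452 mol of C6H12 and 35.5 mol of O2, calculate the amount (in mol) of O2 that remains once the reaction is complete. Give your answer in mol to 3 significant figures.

4.43 mol

n(C6H12) = 3.452 mol
n(O2) = 35.50 mol
n/ν for C6H12 = 3.452/1 = 3.452
n/ν for O2 = 35.50/9 = 3.944
Smallest n/ν is C6H12 → limiting reagent.
O2 consumed = (9/1) × 3.452 = 31.07 mol
O2 remaining = 35.50 − 31.07 = 4.430 mol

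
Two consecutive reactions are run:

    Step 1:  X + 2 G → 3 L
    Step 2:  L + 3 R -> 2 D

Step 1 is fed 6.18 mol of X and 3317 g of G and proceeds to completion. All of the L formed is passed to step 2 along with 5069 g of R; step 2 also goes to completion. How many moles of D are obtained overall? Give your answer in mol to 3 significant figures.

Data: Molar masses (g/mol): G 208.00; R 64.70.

Step 1:
n(X) = 6.180 mol
n(G) = 3317 / 208.00 = 15.95 mol
n/ν → X: 6.180, G: 7.975; X is limiting.
n(L) produced = (3/1) × 6.180 = 18.54 mol
Step 2:
n(L) available = 18.54 mol
n(R) = 5069 / 64.70 = 78.35 mol
n/ν → L: 18.54, R: 26.12; L is limiting.
n(D) = (2/1) × 18.54 = 37.08 mol

37.1 mol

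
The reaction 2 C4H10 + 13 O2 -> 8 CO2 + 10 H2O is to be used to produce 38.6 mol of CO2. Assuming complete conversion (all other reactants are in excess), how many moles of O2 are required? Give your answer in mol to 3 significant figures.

n(CO2) = 38.60 mol
n(O2) = (13/8) × 38.60 = 62.73 mol

62.7 mol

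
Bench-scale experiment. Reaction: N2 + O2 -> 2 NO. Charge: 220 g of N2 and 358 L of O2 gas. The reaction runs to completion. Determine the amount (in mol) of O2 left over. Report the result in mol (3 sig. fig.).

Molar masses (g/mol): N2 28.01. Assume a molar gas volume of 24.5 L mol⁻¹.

6.76 mol

n(N2) = 220.0 / 28.01 = 7.854 mol
n(O2) = 358.0 / 24.5 = 14.61 mol
n/ν for N2 = 7.854/1 = 7.854
n/ν for O2 = 14.61/1 = 14.61
Smallest n/ν is N2 → limiting reagent.
O2 consumed = (1/1) × 7.854 = 7.854 mol
O2 remaining = 14.61 − 7.854 = 6.756 mol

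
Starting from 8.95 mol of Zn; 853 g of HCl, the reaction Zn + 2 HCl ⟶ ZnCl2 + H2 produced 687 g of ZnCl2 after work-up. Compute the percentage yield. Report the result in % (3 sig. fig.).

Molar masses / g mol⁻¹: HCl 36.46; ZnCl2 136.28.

56.3 %

n(Zn) = 8.950 mol
n(HCl) = 853.0 / 36.46 = 23.40 mol
n/ν for Zn = 8.950/1 = 8.950
n/ν for HCl = 23.40/2 = 11.70
Smallest n/ν is Zn → limiting reagent.
theoretical n(ZnCl2) = (1/1) × 8.950 = 8.950 mol → 1220 g
% yield = 687 / 1220 × 100 = 56.31 %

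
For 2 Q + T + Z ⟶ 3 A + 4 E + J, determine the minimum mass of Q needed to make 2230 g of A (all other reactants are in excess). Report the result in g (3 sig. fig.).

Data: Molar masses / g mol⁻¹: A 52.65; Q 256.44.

7240 g

n(A) = 2230 / 52.65 = 42.36 mol
n(Q) = (2/3) × 42.36 = 28.24 mol
mass = 28.24 × 256.44 = 7242 g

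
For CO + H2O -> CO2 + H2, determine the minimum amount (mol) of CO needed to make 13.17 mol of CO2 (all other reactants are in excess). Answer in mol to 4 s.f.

13.17 mol

n(CO2) = 13.17 mol
n(CO) = (1/1) × 13.17 = 13.17 mol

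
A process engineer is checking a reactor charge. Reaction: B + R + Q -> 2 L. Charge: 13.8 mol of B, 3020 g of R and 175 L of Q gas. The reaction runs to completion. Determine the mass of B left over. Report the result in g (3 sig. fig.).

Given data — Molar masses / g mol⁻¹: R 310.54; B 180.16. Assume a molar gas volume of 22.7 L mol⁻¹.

1100 g

n(B) = 13.80 mol
n(R) = 3020 / 310.54 = 9.725 mol
n(Q) = 175.0 / 22.7 = 7.709 mol
n/ν for B = 13.80/1 = 13.80
n/ν for R = 9.725/1 = 9.725
n/ν for Q = 7.709/1 = 7.709
Smallest n/ν is Q → limiting reagent.
B consumed = (1/1) × 7.709 = 7.709 mol
B remaining = 13.80 − 7.709 = 6.091 mol
mass = 6.091 × 180.16 = 1097 g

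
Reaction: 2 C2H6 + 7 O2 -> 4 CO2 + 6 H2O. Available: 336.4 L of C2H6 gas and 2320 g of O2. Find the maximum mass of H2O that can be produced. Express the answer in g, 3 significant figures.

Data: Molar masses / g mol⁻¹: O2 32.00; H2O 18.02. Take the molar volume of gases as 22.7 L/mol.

801 g

n(C2H6) = 336.4 / 22.7 = 14.82 mol
n(O2) = 2320 / 32.00 = 72.50 mol
n/ν for C2H6 = 14.82/2 = 7.410
n/ν for O2 = 72.50/7 = 10.36
Smallest n/ν is C2H6 → limiting reagent.
n(H2O) = (6/2) × 14.82 = 44.46 mol
mass = 44.46 × 18.02 = 801.2 g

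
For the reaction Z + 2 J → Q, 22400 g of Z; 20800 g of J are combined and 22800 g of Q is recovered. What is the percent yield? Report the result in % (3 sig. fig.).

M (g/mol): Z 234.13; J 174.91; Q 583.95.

n(Z) = 22400 / 234.13 = 95.67 mol
n(J) = 20800 / 174.91 = 118.9 mol
n/ν → Z: 95.67, J: 59.45; J is limiting.
theoretical n(Q) = (1/2) × 118.9 = 59.45 mol → 34720 g
% yield = 22800 / 34720 × 100 = 65.67 %

65.7 %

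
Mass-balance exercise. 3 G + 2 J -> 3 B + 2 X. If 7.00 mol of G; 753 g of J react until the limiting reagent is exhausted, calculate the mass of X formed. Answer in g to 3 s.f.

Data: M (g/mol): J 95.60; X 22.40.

n(G) = 7.000 mol
n(J) = 753.0 / 95.60 = 7.877 mol
n/ν for G = 7.000/3 = 2.333
n/ν for J = 7.877/2 = 3.939
Smallest n/ν is G → limiting reagent.
n(X) = (2/3) × 7.000 = 4.667 mol
mass = 4.667 × 22.40 = 104.5 g

105 g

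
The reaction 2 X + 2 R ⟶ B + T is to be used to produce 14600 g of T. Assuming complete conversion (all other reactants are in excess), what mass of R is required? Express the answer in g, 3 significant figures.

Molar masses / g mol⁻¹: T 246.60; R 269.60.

n(T) = 14600 / 246.60 = 59.21 mol
n(R) = (2/1) × 59.21 = 118.4 mol
mass = 118.4 × 269.60 = 31920 g

31900 g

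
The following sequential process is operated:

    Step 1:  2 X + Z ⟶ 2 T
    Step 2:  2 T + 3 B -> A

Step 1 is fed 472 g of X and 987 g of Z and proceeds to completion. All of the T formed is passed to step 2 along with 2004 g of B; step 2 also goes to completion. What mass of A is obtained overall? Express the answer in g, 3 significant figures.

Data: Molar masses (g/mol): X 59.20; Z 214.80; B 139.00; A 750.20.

2990 g

Step 1:
n(X) = 472.0 / 59.20 = 7.973 mol
n(Z) = 987.0 / 214.80 = 4.595 mol
n/ν for X = 7.973/2 = 3.987
n/ν for Z = 4.595/1 = 4.595
Smallest n/ν is X → limiting reagent.
n(T) produced = (2/2) × 7.973 = 7.973 mol
Step 2:
n(T) available = 7.973 mol
n(B) = 2004 / 139.00 = 14.42 mol
n/ν for T = 7.973/2 = 3.987
n/ν for B = 14.42/3 = 4.807
Smallest n/ν is T → limiting reagent.
n(A) = (1/2) × 7.973 = 3.987 mol
mass = 3.987 × 750.20 = 2991 g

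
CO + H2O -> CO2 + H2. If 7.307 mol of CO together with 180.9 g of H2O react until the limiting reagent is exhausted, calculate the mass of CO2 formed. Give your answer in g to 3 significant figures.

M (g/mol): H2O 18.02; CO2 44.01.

n(CO) = 7.307 mol
n(H2O) = 180.9 / 18.02 = 10.04 mol
n/ν for CO = 7.307/1 = 7.307
n/ν for H2O = 10.04/1 = 10.04
Smallest n/ν is CO → limiting reagent.
n(CO2) = (1/1) × 7.307 = 7.307 mol
mass = 7.307 × 44.01 = 321.6 g

322 g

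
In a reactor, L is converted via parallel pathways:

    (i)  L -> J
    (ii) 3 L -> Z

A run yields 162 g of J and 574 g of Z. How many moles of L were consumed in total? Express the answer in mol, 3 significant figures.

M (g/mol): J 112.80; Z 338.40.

n(J) = 162 / 112.80 = 1.436 mol
n(Z) = 574 / 338.40 = 1.696 mol
n(L) via (i) = (1/1)×1.436 = 1.436 mol
n(L) via (ii) = (3/1)×1.696 = 5.088 mol
total n(L) = 1.436 + 5.088 = 6.524 mol

6.52 mol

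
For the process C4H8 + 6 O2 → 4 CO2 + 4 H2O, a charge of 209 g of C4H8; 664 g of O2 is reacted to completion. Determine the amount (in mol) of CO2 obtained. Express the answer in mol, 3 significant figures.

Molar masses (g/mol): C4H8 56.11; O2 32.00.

n(C4H8) = 209.0 / 56.11 = 3.725 mol
n(O2) = 664.0 / 32.00 = 20.75 mol
n/ν → C4H8: 3.725, O2: 3.458; O2 is limiting.
n(CO2) = (4/6) × 20.75 = 13.83 mol

13.8 mol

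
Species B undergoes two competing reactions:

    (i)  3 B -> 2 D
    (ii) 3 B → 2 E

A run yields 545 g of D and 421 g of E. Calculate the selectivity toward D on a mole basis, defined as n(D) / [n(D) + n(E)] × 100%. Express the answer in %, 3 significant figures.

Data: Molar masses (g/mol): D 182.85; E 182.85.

56.4 %

n(D) = 545 / 182.85 = 2.981 mol
n(E) = 421 / 182.85 = 2.302 mol
selectivity = 2.981/(2.981+2.302) × 100 = 56.43 %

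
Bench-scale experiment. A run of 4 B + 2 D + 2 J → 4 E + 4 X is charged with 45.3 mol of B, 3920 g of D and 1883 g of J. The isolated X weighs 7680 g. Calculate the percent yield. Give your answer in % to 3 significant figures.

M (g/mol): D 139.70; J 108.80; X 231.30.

95.9 %

n(B) = 45.30 mol
n(D) = 3920 / 139.70 = 28.06 mol
n(J) = 1883 / 108.80 = 17.31 mol
n/ν for B = 45.30/4 = 11.33
n/ν for D = 28.06/2 = 14.03
n/ν for J = 17.31/2 = 8.655
Smallest n/ν is J → limiting reagent.
theoretical n(X) = (4/2) × 17.31 = 34.62 mol → 8008 g
% yield = 7680 / 8008 × 100 = 95.90 %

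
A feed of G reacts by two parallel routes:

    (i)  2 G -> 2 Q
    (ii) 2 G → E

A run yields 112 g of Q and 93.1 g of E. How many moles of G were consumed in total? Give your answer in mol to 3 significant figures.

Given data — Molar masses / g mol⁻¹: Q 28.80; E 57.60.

7.12 mol

n(Q) = 112 / 28.80 = 3.889 mol
n(E) = 93.1 / 57.60 = 1.616 mol
n(G) via (i) = (2/2)×3.889 = 3.889 mol
n(G) via (ii) = (2/1)×1.616 = 3.232 mol
total n(G) = 3.889 + 3.232 = 7.121 mol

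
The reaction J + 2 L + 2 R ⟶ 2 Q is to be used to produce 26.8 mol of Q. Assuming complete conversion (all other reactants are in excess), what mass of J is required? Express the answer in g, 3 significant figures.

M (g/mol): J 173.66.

2330 g

n(Q) = 26.80 mol
n(J) = (1/2) × 26.80 = 13.40 mol
mass = 13.40 × 173.66 = 2327 g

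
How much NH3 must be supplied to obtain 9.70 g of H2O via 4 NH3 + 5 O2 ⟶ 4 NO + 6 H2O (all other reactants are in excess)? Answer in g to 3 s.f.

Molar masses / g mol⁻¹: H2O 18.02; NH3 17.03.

n(H2O) = 9.70 / 18.02 = 0.5383 mol
n(NH3) = (4/6) × 0.5383 = 0.3589 mol
mass = 0.3589 × 17.03 = 6.112 g

6.11 g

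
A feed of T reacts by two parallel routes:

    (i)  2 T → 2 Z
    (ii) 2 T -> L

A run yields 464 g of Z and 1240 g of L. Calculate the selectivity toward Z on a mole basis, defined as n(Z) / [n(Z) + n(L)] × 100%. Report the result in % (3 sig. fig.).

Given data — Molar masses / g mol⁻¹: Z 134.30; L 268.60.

42.8 %

n(Z) = 464 / 134.30 = 3.455 mol
n(L) = 1240 / 268.60 = 4.617 mol
selectivity = 3.455/(3.455+4.617) × 100 = 42.80 %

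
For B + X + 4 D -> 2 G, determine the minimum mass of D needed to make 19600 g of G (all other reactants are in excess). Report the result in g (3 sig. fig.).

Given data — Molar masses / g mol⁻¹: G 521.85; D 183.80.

n(G) = 19600 / 521.85 = 37.56 mol
n(D) = (4/2) × 37.56 = 75.12 mol
mass = 75.12 × 183.80 = 13810 g

13800 g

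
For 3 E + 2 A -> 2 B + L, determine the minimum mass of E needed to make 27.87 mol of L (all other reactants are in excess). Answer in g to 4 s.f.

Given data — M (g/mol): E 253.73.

n(L) = 27.87 mol
n(E) = (3/1) × 27.87 = 83.61 mol
mass = 83.61 × 253.73 = 21210 g

21210 g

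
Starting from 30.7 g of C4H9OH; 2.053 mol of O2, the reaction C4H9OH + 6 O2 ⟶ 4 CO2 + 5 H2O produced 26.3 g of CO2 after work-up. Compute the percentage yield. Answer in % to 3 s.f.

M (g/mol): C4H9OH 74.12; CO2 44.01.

43.7 %

n(C4H9OH) = 30.70 / 74.12 = 0.4142 mol
n(O2) = 2.053 mol
n/ν for C4H9OH = 0.4142/1 = 0.4142
n/ν for O2 = 2.053/6 = 0.3422
Smallest n/ν is O2 → limiting reagent.
theoretical n(CO2) = (4/6) × 2.053 = 1.369 mol → 60.25 g
% yield = 26.3 / 60.25 × 100 = 43.65 %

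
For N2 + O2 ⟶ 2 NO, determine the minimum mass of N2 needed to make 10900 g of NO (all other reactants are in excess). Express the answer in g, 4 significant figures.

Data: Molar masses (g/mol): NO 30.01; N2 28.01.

n(NO) = 10900 / 30.01 = 363.2 mol
n(N2) = (1/2) × 363.2 = 181.6 mol
mass = 181.6 × 28.01 = 5087 g

5087 g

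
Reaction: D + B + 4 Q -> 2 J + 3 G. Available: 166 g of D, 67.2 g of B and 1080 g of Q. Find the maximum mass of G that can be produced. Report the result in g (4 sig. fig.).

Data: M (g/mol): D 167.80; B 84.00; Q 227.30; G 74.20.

n(D) = 166.0 / 167.80 = 0.9893 mol
n(B) = 67.20 / 84.00 = 0.8000 mol
n(Q) = 1080 / 227.30 = 4.751 mol
n/ν for D = 0.9893/1 = 0.9893
n/ν for B = 0.8000/1 = 0.8000
n/ν for Q = 4.751/4 = 1.188
Smallest n/ν is B → limiting reagent.
n(G) = (3/1) × 0.8000 = 2.400 mol
mass = 2.400 × 74.20 = 178.1 g

178.1 g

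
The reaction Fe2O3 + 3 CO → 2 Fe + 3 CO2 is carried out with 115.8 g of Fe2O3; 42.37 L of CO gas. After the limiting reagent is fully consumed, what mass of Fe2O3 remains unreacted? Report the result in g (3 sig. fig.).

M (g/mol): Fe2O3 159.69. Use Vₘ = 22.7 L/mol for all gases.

n(Fe2O3) = 115.8 / 159.69 = 0.7252 mol
n(CO) = 42.37 / 22.7 = 1.867 mol
n/ν for Fe2O3 = 0.7252/1 = 0.7252
n/ν for CO = 1.867/3 = 0.6223
Smallest n/ν is CO → limiting reagent.
Fe2O3 consumed = (1/3) × 1.867 = 0.6223 mol
Fe2O3 remaining = 0.7252 − 0.6223 = 0.1029 mol
mass = 0.1029 × 159.69 = 16.43 g

16.4 g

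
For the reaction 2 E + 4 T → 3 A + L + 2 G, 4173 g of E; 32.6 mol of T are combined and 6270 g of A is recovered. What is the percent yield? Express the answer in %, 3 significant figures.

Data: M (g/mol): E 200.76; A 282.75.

90.7 %

n(E) = 4173 / 200.76 = 20.79 mol
n(T) = 32.60 mol
n/ν → E: 10.40, T: 8.150; T is limiting.
theoretical n(A) = (3/4) × 32.60 = 24.45 mol → 6913 g
% yield = 6270 / 6913 × 100 = 90.70 %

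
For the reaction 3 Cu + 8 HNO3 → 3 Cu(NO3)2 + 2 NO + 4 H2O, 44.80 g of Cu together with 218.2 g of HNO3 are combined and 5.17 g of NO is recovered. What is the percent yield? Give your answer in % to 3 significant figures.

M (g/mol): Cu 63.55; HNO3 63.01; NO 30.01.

36.7 %

n(Cu) = 44.80 / 63.55 = 0.7050 mol
n(HNO3) = 218.2 / 63.01 = 3.463 mol
n/ν for Cu = 0.7050/3 = 0.2350
n/ν for HNO3 = 3.463/8 = 0.4329
Smallest n/ν is Cu → limiting reagent.
theoretical n(NO) = (2/3) × 0.7050 = 0.4700 mol → 14.10 g
% yield = 5.17 / 14.10 × 100 = 36.67 %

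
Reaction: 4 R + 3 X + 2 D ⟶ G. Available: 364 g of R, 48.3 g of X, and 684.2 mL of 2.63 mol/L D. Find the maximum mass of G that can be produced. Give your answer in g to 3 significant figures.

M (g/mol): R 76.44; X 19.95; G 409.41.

330 g

n(R) = 364.0 / 76.44 = 4.762 mol
n(X) = 48.30 / 19.95 = 2.421 mol
n(D) = 2.63 × 684.2/1000 = 1.799 mol
n/ν for R = 4.762/4 = 1.191
n/ν for X = 2.421/3 = 0.8070
n/ν for D = 1.799/2 = 0.8995
Smallest n/ν is X → limiting reagent.
n(G) = (1/3) × 2.421 = 0.8070 mol
mass = 0.8070 × 409.41 = 330.4 g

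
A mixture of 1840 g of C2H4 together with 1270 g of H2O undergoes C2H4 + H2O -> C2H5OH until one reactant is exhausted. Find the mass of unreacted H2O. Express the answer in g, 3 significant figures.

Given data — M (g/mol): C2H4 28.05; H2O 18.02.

87.9 g

n(C2H4) = 1840 / 28.05 = 65.60 mol
n(H2O) = 1270 / 18.02 = 70.48 mol
n/ν for C2H4 = 65.60/1 = 65.60
n/ν for H2O = 70.48/1 = 70.48
Smallest n/ν is C2H4 → limiting reagent.
H2O consumed = (1/1) × 65.60 = 65.60 mol
H2O remaining = 70.48 − 65.60 = 4.880 mol
mass = 4.880 × 18.02 = 87.94 g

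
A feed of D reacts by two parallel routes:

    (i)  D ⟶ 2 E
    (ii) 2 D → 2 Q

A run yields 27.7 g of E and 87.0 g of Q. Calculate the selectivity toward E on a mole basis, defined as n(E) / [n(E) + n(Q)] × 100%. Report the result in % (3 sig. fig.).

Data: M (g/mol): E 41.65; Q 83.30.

38.9 %

n(E) = 27.7 / 41.65 = 0.6651 mol
n(Q) = 87.0 / 83.30 = 1.044 mol
selectivity = 0.6651/(0.6651+1.044) × 100 = 38.92 %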